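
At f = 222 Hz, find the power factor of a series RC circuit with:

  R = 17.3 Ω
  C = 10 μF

Step 1 — Angular frequency: ω = 2π·f = 2π·222 = 1395 rad/s.
Step 2 — Component impedances:
  R: Z = R = 17.3 Ω
  C: Z = 1/(jωC) = -j/(ω·C) = 0 - j71.69 Ω
Step 3 — Series combination: Z_total = R + C = 17.3 - j71.69 Ω = 73.75∠-76.4° Ω.
Step 4 — Power factor: PF = cos(φ) = Re(Z)/|Z| = 17.3/73.75 = 0.2346.
Step 5 — Type: Im(Z) = -71.69 ⇒ leading (phase φ = -76.4°).

PF = 0.2346 (leading, φ = -76.4°)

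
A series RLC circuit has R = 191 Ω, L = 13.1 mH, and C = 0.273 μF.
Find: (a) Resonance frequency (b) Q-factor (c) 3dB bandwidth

Step 1 — Resonance: ω₀ = 1/√(LC) = 1/√(0.0131·2.73e-07) = 1.672e+04 rad/s.
Step 2 — f₀ = ω₀/(2π) = 2661 Hz.
Step 3 — Series Q: Q = ω₀L/R = 1.672e+04·0.0131/191 = 1.147.
Step 4 — Bandwidth: Δω = ω₀/Q = 1.458e+04 rad/s; BW = Δω/(2π) = 2321 Hz.

(a) f₀ = 2661 Hz  (b) Q = 1.147  (c) BW = 2321 Hz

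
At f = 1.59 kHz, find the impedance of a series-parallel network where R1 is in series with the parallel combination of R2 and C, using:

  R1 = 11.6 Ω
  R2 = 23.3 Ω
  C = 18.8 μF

Step 1 — Angular frequency: ω = 2π·f = 2π·1590 = 9990 rad/s.
Step 2 — Component impedances:
  R1: Z = R = 11.6 Ω
  R2: Z = R = 23.3 Ω
  C: Z = 1/(jωC) = -j/(ω·C) = 0 - j5.324 Ω
Step 3 — Parallel branch: R2 || C = 1/(1/R2 + 1/C) = 1.156 - j5.06 Ω.
Step 4 — Series with R1: Z_total = R1 + (R2 || C) = 12.76 - j5.06 Ω = 13.72∠-21.6° Ω.

Z = 12.76 - j5.06 Ω = 13.72∠-21.6° Ω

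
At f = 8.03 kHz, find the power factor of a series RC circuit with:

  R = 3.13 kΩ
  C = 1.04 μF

Step 1 — Angular frequency: ω = 2π·f = 2π·8030 = 5.045e+04 rad/s.
Step 2 — Component impedances:
  R: Z = R = 3130 Ω
  C: Z = 1/(jωC) = -j/(ω·C) = 0 - j19.06 Ω
Step 3 — Series combination: Z_total = R + C = 3130 - j19.06 Ω = 3130∠-0.3° Ω.
Step 4 — Power factor: PF = cos(φ) = Re(Z)/|Z| = 3130/3130 = 1.
Step 5 — Type: Im(Z) = -19.06 ⇒ leading (phase φ = -0.3°).

PF = 1 (leading, φ = -0.3°)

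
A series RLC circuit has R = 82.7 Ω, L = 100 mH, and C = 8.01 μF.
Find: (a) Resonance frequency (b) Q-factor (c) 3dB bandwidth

Step 1 — Resonance: ω₀ = 1/√(LC) = 1/√(0.1·8.01e-06) = 1117 rad/s.
Step 2 — f₀ = ω₀/(2π) = 177.8 Hz.
Step 3 — Series Q: Q = ω₀L/R = 1117·0.1/82.7 = 1.351.
Step 4 — Bandwidth: Δω = ω₀/Q = 827 rad/s; BW = Δω/(2π) = 131.6 Hz.

(a) f₀ = 177.8 Hz  (b) Q = 1.351  (c) BW = 131.6 Hz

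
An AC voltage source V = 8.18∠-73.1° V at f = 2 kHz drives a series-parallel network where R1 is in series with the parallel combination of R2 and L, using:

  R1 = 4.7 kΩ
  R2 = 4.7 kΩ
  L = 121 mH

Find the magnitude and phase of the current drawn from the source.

Step 1 — Angular frequency: ω = 2π·f = 2π·2000 = 1.257e+04 rad/s.
Step 2 — Component impedances:
  R1: Z = R = 4700 Ω
  R2: Z = R = 4700 Ω
  L: Z = jωL = j·1.257e+04·0.121 = 0 + j1521 Ω
Step 3 — Parallel branch: R2 || L = 1/(1/R2 + 1/L) = 445.3 + j1376 Ω.
Step 4 — Series with R1: Z_total = R1 + (R2 || L) = 5145 + j1376 Ω = 5326∠15.0° Ω.
Step 5 — Source phasor: V = 8.18∠-73.1° V = 2.378 - j7.827 V.
Step 6 — Ohm's law: I = V / Z_total = (2.378 - j7.827) / (5145 + j1376) = 5.154e-05 - j0.001535 A.
Step 7 — Convert to polar: |I| = 0.001536 A, ∠I = -88.1°.

I = 0.001536∠-88.1° A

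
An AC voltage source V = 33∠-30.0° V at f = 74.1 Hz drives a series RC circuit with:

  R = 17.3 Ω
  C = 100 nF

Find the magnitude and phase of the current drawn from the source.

Step 1 — Angular frequency: ω = 2π·f = 2π·74.1 = 465.6 rad/s.
Step 2 — Component impedances:
  R: Z = R = 17.3 Ω
  C: Z = 1/(jωC) = -j/(ω·C) = 0 - j2.148e+04 Ω
Step 3 — Series combination: Z_total = R + C = 17.3 - j2.148e+04 Ω = 2.148e+04∠-90.0° Ω.
Step 4 — Source phasor: V = 33∠-30.0° V = 28.58 - j16.5 V.
Step 5 — Ohm's law: I = V / Z_total = (28.58 - j16.5) / (17.3 - j2.148e+04) = 0.0007693 + j0.00133 A.
Step 6 — Convert to polar: |I| = 0.001536 A, ∠I = 60.0°.

I = 0.001536∠60.0° A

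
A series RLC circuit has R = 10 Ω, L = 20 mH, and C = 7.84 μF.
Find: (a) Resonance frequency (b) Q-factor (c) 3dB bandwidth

Step 1 — Resonance condition Im(Z)=0 gives ω₀ = 1/√(LC).
Step 2 — ω₀ = 1/√(0.02·7.84e-06) = 2525 rad/s.
Step 3 — f₀ = ω₀/(2π) = 401.9 Hz.
Step 4 — Series Q: Q = ω₀L/R = 2525·0.02/10 = 5.051.
Step 5 — 3dB bandwidth: Δω = ω₀/Q = 500 rad/s; BW = Δω/(2π) = 79.58 Hz.

(a) f₀ = 401.9 Hz  (b) Q = 5.051  (c) BW = 79.58 Hz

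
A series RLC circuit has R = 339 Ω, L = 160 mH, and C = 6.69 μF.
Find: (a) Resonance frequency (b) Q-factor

Step 1 — Resonance condition Im(Z)=0 gives ω₀ = 1/√(LC).
Step 2 — ω₀ = 1/√(0.16·6.69e-06) = 966.6 rad/s.
Step 3 — f₀ = ω₀/(2π) = 153.8 Hz.
Step 4 — Series Q: Q = ω₀L/R = 966.6·0.16/339 = 0.4562.

(a) f₀ = 153.8 Hz  (b) Q = 0.4562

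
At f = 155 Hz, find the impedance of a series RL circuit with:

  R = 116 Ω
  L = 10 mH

Step 1 — Angular frequency: ω = 2π·f = 2π·155 = 973.9 rad/s.
Step 2 — Component impedances:
  R: Z = R = 116 Ω
  L: Z = jωL = j·973.9·0.01 = 0 + j9.739 Ω
Step 3 — Series combination: Z_total = R + L = 116 + j9.739 Ω = 116.4∠4.8° Ω.

Z = 116 + j9.739 Ω = 116.4∠4.8° Ω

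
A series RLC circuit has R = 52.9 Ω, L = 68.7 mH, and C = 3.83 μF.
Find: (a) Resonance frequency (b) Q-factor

Step 1 — Resonance condition Im(Z)=0 gives ω₀ = 1/√(LC).
Step 2 — ω₀ = 1/√(0.0687·3.83e-06) = 1949 rad/s.
Step 3 — f₀ = ω₀/(2π) = 310.3 Hz.
Step 4 — Series Q: Q = ω₀L/R = 1949·0.0687/52.9 = 2.532.

(a) f₀ = 310.3 Hz  (b) Q = 2.532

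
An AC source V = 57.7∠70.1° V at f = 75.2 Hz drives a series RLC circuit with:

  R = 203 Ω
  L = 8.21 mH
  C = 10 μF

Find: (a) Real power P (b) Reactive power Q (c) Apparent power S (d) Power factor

Step 1 — Angular frequency: ω = 2π·f = 2π·75.2 = 472.5 rad/s.
Step 2 — Component impedances:
  R: Z = R = 203 Ω
  L: Z = jωL = j·472.5·0.00821 = 0 + j3.879 Ω
  C: Z = 1/(jωC) = -j/(ω·C) = 0 - j211.6 Ω
Step 3 — Series combination: Z_total = R + L + C = 203 - j207.8 Ω = 290.5∠-45.7° Ω.
Step 4 — Source phasor: V = 57.7∠70.1° V = 19.64 + j54.25 V.
Step 5 — Current: I = V / Z = -0.08634 + j0.1789 A = 0.1986∠115.8° A.
Step 6 — Complex power: S = V·I* = 8.01 - j8.198 VA.
Step 7 — Real power: P = Re(S) = 8.01 W.
Step 8 — Reactive power: Q = Im(S) = -8.198 VAR.
Step 9 — Apparent power: |S| = 11.46 VA.
Step 10 — Power factor: PF = P/|S| = 0.6989 (leading).

(a) P = 8.01 W  (b) Q = -8.198 VAR  (c) S = 11.46 VA  (d) PF = 0.6989 (leading)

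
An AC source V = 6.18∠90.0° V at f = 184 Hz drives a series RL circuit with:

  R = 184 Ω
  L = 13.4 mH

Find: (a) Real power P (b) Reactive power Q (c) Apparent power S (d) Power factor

Step 1 — Angular frequency: ω = 2π·f = 2π·184 = 1156 rad/s.
Step 2 — Component impedances:
  R: Z = R = 184 Ω
  L: Z = jωL = j·1156·0.0134 = 0 + j15.49 Ω
Step 3 — Series combination: Z_total = R + L = 184 + j15.49 Ω = 184.7∠4.8° Ω.
Step 4 — Source phasor: V = 6.18∠90.0° V = 0 + j6.18 V.
Step 5 — Current: I = V / Z = 0.002808 + j0.03335 A = 0.03347∠85.2° A.
Step 6 — Complex power: S = V·I* = 0.2061 + j0.01735 VA.
Step 7 — Real power: P = Re(S) = 0.2061 W.
Step 8 — Reactive power: Q = Im(S) = 0.01735 VAR.
Step 9 — Apparent power: |S| = 0.2068 VA.
Step 10 — Power factor: PF = P/|S| = 0.9965 (lagging).

(a) P = 0.2061 W  (b) Q = 0.01735 VAR  (c) S = 0.2068 VA  (d) PF = 0.9965 (lagging)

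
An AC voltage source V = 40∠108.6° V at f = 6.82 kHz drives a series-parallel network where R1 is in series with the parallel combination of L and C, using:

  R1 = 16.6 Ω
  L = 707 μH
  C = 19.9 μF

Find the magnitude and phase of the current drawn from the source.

Step 1 — Angular frequency: ω = 2π·f = 2π·6820 = 4.285e+04 rad/s.
Step 2 — Component impedances:
  R1: Z = R = 16.6 Ω
  L: Z = jωL = j·4.285e+04·0.000707 = 0 + j30.3 Ω
  C: Z = 1/(jωC) = -j/(ω·C) = 0 - j1.173 Ω
Step 3 — Parallel branch: L || C = 1/(1/L + 1/C) = 0 - j1.22 Ω.
Step 4 — Series with R1: Z_total = R1 + (L || C) = 16.6 - j1.22 Ω = 16.64∠-4.2° Ω.
Step 5 — Source phasor: V = 40∠108.6° V = -12.76 + j37.91 V.
Step 6 — Ohm's law: I = V / Z_total = (-12.76 + j37.91) / (16.6 - j1.22) = -0.9314 + j2.215 A.
Step 7 — Convert to polar: |I| = 2.403 A, ∠I = 112.8°.

I = 2.403∠112.8° A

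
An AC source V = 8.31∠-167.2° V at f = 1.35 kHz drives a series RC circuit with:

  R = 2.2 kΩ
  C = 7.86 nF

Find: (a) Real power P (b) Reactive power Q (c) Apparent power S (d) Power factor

Step 1 — Angular frequency: ω = 2π·f = 2π·1350 = 8482 rad/s.
Step 2 — Component impedances:
  R: Z = R = 2200 Ω
  C: Z = 1/(jωC) = -j/(ω·C) = 0 - j1.5e+04 Ω
Step 3 — Series combination: Z_total = R + C = 2200 - j1.5e+04 Ω = 1.516e+04∠-81.7° Ω.
Step 4 — Source phasor: V = 8.31∠-167.2° V = -8.103 - j1.841 V.
Step 5 — Current: I = V / Z = 4.259e-05 - j0.0005465 A = 0.0005482∠-85.5° A.
Step 6 — Complex power: S = V·I* = 0.0006611 - j0.004507 VA.
Step 7 — Real power: P = Re(S) = 0.0006611 W.
Step 8 — Reactive power: Q = Im(S) = -0.004507 VAR.
Step 9 — Apparent power: |S| = 0.004555 VA.
Step 10 — Power factor: PF = P/|S| = 0.1451 (leading).

(a) P = 0.0006611 W  (b) Q = -0.004507 VAR  (c) S = 0.004555 VA  (d) PF = 0.1451 (leading)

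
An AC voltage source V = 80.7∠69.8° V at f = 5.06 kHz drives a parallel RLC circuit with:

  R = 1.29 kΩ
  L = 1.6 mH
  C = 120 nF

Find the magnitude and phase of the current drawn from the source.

Step 1 — Angular frequency: ω = 2π·f = 2π·5060 = 3.179e+04 rad/s.
Step 2 — Component impedances:
  R: Z = R = 1290 Ω
  L: Z = jωL = j·3.179e+04·0.0016 = 0 + j50.87 Ω
  C: Z = 1/(jωC) = -j/(ω·C) = 0 - j262.1 Ω
Step 3 — Parallel combination: 1/Z_total = 1/R + 1/L + 1/C; Z_total = 3.081 + j62.97 Ω = 63.04∠87.2° Ω.
Step 4 — Source phasor: V = 80.7∠69.8° V = 27.87 + j75.74 V.
Step 5 — Ohm's law: I = V / Z_total = (27.87 + j75.74) / (3.081 + j62.97) = 1.222 - j0.3828 A.
Step 6 — Convert to polar: |I| = 1.28 A, ∠I = -17.4°.

I = 1.28∠-17.4° A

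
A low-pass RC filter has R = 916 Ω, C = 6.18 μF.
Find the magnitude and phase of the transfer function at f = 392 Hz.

Step 1 — Angular frequency: ω = 2π·392 = 2463 rad/s.
Step 2 — Transfer function: H(jω) = 1/(1 + jωRC).
Step 3 — Denominator: 1 + jωRC = 1 + j·2463·916·6.18e-06 = 1 + j13.94.
Step 4 — H = 0.005118 - j0.07135.
Step 5 — Magnitude: |H| = 0.07154 (-22.9 dB); phase: φ = -85.9°.

|H| = 0.07154 (-22.9 dB), φ = -85.9°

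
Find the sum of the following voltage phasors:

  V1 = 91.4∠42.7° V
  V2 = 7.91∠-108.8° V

Step 1 — Convert each phasor to rectangular form:
  V1 = 91.4·(cos(42.7°) + j·sin(42.7°)) = 67.17 + j61.98 V
  V2 = 7.91·(cos(-108.8°) + j·sin(-108.8°)) = -2.549 - j7.488 V
Step 2 — Sum components: V_total = 64.62 + j54.5 V.
Step 3 — Convert to polar: |V_total| = 84.53 V, ∠V_total = 40.1°.

V_total = 84.53∠40.1° V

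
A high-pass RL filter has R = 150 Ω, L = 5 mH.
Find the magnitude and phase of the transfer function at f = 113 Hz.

Step 1 — Angular frequency: ω = 2π·113 = 710 rad/s.
Step 2 — Transfer function: H(jω) = jωL/(R + jωL).
Step 3 — Numerator jωL = j·3.55; denominator R + jωL = 150 + j3.55.
Step 4 — H = 0.0005598 + j0.02365.
Step 5 — Magnitude: |H| = 0.02366 (-32.5 dB); phase: φ = 88.6°.

|H| = 0.02366 (-32.5 dB), φ = 88.6°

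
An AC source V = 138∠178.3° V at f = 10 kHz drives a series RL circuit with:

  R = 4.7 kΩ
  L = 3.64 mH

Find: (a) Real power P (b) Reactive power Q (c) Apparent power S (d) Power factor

Step 1 — Angular frequency: ω = 2π·f = 2π·1e+04 = 6.283e+04 rad/s.
Step 2 — Component impedances:
  R: Z = R = 4700 Ω
  L: Z = jωL = j·6.283e+04·0.00364 = 0 + j228.7 Ω
Step 3 — Series combination: Z_total = R + L = 4700 + j228.7 Ω = 4706∠2.8° Ω.
Step 4 — Source phasor: V = 138∠178.3° V = -137.9 + j4.094 V.
Step 5 — Current: I = V / Z = -0.02924 + j0.002294 A = 0.02933∠175.5° A.
Step 6 — Complex power: S = V·I* = 4.042 + j0.1967 VA.
Step 7 — Real power: P = Re(S) = 4.042 W.
Step 8 — Reactive power: Q = Im(S) = 0.1967 VAR.
Step 9 — Apparent power: |S| = 4.047 VA.
Step 10 — Power factor: PF = P/|S| = 0.9988 (lagging).

(a) P = 4.042 W  (b) Q = 0.1967 VAR  (c) S = 4.047 VA  (d) PF = 0.9988 (lagging)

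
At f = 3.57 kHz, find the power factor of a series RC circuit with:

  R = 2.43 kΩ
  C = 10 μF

Step 1 — Angular frequency: ω = 2π·f = 2π·3570 = 2.243e+04 rad/s.
Step 2 — Component impedances:
  R: Z = R = 2430 Ω
  C: Z = 1/(jωC) = -j/(ω·C) = 0 - j4.458 Ω
Step 3 — Series combination: Z_total = R + C = 2430 - j4.458 Ω = 2430∠-0.1° Ω.
Step 4 — Power factor: PF = cos(φ) = Re(Z)/|Z| = 2430/2430 = 1.
Step 5 — Type: Im(Z) = -4.458 ⇒ leading (phase φ = -0.1°).

PF = 1 (leading, φ = -0.1°)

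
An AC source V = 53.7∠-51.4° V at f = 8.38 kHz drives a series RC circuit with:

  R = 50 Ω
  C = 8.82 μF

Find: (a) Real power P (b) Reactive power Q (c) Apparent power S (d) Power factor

Step 1 — Angular frequency: ω = 2π·f = 2π·8380 = 5.265e+04 rad/s.
Step 2 — Component impedances:
  R: Z = R = 50 Ω
  C: Z = 1/(jωC) = -j/(ω·C) = 0 - j2.153 Ω
Step 3 — Series combination: Z_total = R + C = 50 - j2.153 Ω = 50.05∠-2.5° Ω.
Step 4 — Source phasor: V = 53.7∠-51.4° V = 33.5 - j41.97 V.
Step 5 — Current: I = V / Z = 0.7049 - j0.809 A = 1.073∠-48.9° A.
Step 6 — Complex power: S = V·I* = 57.57 - j2.479 VA.
Step 7 — Real power: P = Re(S) = 57.57 W.
Step 8 — Reactive power: Q = Im(S) = -2.479 VAR.
Step 9 — Apparent power: |S| = 57.62 VA.
Step 10 — Power factor: PF = P/|S| = 0.9991 (leading).

(a) P = 57.57 W  (b) Q = -2.479 VAR  (c) S = 57.62 VA  (d) PF = 0.9991 (leading)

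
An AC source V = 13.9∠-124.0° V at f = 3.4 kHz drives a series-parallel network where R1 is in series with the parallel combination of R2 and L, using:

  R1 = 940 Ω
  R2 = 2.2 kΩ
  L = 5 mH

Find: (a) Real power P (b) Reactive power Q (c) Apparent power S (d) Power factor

Step 1 — Angular frequency: ω = 2π·f = 2π·3400 = 2.136e+04 rad/s.
Step 2 — Component impedances:
  R1: Z = R = 940 Ω
  R2: Z = R = 2200 Ω
  L: Z = jωL = j·2.136e+04·0.005 = 0 + j106.8 Ω
Step 3 — Parallel branch: R2 || L = 1/(1/R2 + 1/L) = 5.174 + j106.6 Ω.
Step 4 — Series with R1: Z_total = R1 + (R2 || L) = 945.2 + j106.6 Ω = 951.2∠6.4° Ω.
Step 5 — Source phasor: V = 13.9∠-124.0° V = -7.773 - j11.52 V.
Step 6 — Current: I = V / Z = -0.009478 - j0.01112 A = 0.01461∠-130.4° A.
Step 7 — Complex power: S = V·I* = 0.2019 + j0.02276 VA.
Step 8 — Real power: P = Re(S) = 0.2019 W.
Step 9 — Reactive power: Q = Im(S) = 0.02276 VAR.
Step 10 — Apparent power: |S| = 0.2031 VA.
Step 11 — Power factor: PF = P/|S| = 0.9937 (lagging).

(a) P = 0.2019 W  (b) Q = 0.02276 VAR  (c) S = 0.2031 VA  (d) PF = 0.9937 (lagging)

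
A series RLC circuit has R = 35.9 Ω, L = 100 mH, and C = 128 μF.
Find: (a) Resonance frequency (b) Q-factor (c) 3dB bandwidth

Step 1 — Resonance: ω₀ = 1/√(LC) = 1/√(0.1·0.000128) = 279.5 rad/s.
Step 2 — f₀ = ω₀/(2π) = 44.49 Hz.
Step 3 — Series Q: Q = ω₀L/R = 279.5·0.1/35.9 = 0.7786.
Step 4 — Bandwidth: Δω = ω₀/Q = 359 rad/s; BW = Δω/(2π) = 57.14 Hz.

(a) f₀ = 44.49 Hz  (b) Q = 0.7786  (c) BW = 57.14 Hz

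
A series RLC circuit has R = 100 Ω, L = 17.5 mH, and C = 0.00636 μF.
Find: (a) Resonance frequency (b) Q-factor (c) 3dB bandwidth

Step 1 — Resonance condition Im(Z)=0 gives ω₀ = 1/√(LC).
Step 2 — ω₀ = 1/√(0.0175·6.36e-09) = 9.479e+04 rad/s.
Step 3 — f₀ = ω₀/(2π) = 1.509e+04 Hz.
Step 4 — Series Q: Q = ω₀L/R = 9.479e+04·0.0175/100 = 16.59.
Step 5 — 3dB bandwidth: Δω = ω₀/Q = 5714 rad/s; BW = Δω/(2π) = 909.5 Hz.

(a) f₀ = 1.509e+04 Hz  (b) Q = 16.59  (c) BW = 909.5 Hz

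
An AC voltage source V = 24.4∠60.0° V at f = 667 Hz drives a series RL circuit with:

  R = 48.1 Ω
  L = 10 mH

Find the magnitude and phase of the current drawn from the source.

Step 1 — Angular frequency: ω = 2π·f = 2π·667 = 4191 rad/s.
Step 2 — Component impedances:
  R: Z = R = 48.1 Ω
  L: Z = jωL = j·4191·0.01 = 0 + j41.91 Ω
Step 3 — Series combination: Z_total = R + L = 48.1 + j41.91 Ω = 63.8∠41.1° Ω.
Step 4 — Source phasor: V = 24.4∠60.0° V = 12.2 + j21.13 V.
Step 5 — Ohm's law: I = V / Z_total = (12.2 + j21.13) / (48.1 + j41.91) = 0.3618 + j0.1241 A.
Step 6 — Convert to polar: |I| = 0.3825 A, ∠I = 18.9°.

I = 0.3825∠18.9° A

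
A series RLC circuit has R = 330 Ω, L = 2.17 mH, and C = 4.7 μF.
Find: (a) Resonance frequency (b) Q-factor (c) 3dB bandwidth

Step 1 — Resonance: ω₀ = 1/√(LC) = 1/√(0.00217·4.7e-06) = 9902 rad/s.
Step 2 — f₀ = ω₀/(2π) = 1576 Hz.
Step 3 — Series Q: Q = ω₀L/R = 9902·0.00217/330 = 0.06511.
Step 4 — Bandwidth: Δω = ω₀/Q = 1.521e+05 rad/s; BW = Δω/(2π) = 2.42e+04 Hz.

(a) f₀ = 1576 Hz  (b) Q = 0.06511  (c) BW = 2.42e+04 Hz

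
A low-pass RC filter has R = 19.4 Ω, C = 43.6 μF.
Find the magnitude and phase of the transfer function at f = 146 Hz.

Step 1 — Angular frequency: ω = 2π·146 = 917.3 rad/s.
Step 2 — Transfer function: H(jω) = 1/(1 + jωRC).
Step 3 — Denominator: 1 + jωRC = 1 + j·917.3·19.4·4.36e-05 = 1 + j0.7759.
Step 4 — H = 0.6242 - j0.4843.
Step 5 — Magnitude: |H| = 0.7901 (-2.0 dB); phase: φ = -37.8°.

|H| = 0.7901 (-2.0 dB), φ = -37.8°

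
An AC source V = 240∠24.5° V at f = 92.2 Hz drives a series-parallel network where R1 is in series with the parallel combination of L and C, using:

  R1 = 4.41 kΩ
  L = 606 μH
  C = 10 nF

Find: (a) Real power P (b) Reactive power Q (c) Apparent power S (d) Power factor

Step 1 — Angular frequency: ω = 2π·f = 2π·92.2 = 579.3 rad/s.
Step 2 — Component impedances:
  R1: Z = R = 4410 Ω
  L: Z = jωL = j·579.3·0.000606 = 0 + j0.3511 Ω
  C: Z = 1/(jωC) = -j/(ω·C) = 0 - j1.726e+05 Ω
Step 3 — Parallel branch: L || C = 1/(1/L + 1/C) = 0 + j0.3511 Ω.
Step 4 — Series with R1: Z_total = R1 + (L || C) = 4410 + j0.3511 Ω = 4410∠0.0° Ω.
Step 5 — Source phasor: V = 240∠24.5° V = 218.4 + j99.53 V.
Step 6 — Current: I = V / Z = 0.04952 + j0.02256 A = 0.05442∠24.5° A.
Step 7 — Complex power: S = V·I* = 13.06 + j0.00104 VA.
Step 8 — Real power: P = Re(S) = 13.06 W.
Step 9 — Reactive power: Q = Im(S) = 0.00104 VAR.
Step 10 — Apparent power: |S| = 13.06 VA.
Step 11 — Power factor: PF = P/|S| = 1 (lagging).

(a) P = 13.06 W  (b) Q = 0.00104 VAR  (c) S = 13.06 VA  (d) PF = 1 (lagging)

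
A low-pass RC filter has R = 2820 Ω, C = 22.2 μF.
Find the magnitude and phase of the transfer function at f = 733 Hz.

Step 1 — Angular frequency: ω = 2π·733 = 4606 rad/s.
Step 2 — Transfer function: H(jω) = 1/(1 + jωRC).
Step 3 — Denominator: 1 + jωRC = 1 + j·4606·2820·2.22e-05 = 1 + j288.3.
Step 4 — H = 1.203e-05 - j0.003468.
Step 5 — Magnitude: |H| = 0.003468 (-49.2 dB); phase: φ = -89.8°.

|H| = 0.003468 (-49.2 dB), φ = -89.8°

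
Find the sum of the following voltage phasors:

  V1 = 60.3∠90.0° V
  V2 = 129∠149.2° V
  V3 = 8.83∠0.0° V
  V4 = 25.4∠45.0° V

Step 1 — Convert each phasor to rectangular form:
  V1 = 60.3·(cos(90.0°) + j·sin(90.0°)) = 0 + j60.3 V
  V2 = 129·(cos(149.2°) + j·sin(149.2°)) = -110.8 + j66.05 V
  V3 = 8.83·(cos(0.0°) + j·sin(0.0°)) = 8.83 V
  V4 = 25.4·(cos(45.0°) + j·sin(45.0°)) = 17.96 + j17.96 V
Step 2 — Sum components: V_total = -84.02 + j144.3 V.
Step 3 — Convert to polar: |V_total| = 167 V, ∠V_total = 120.2°.

V_total = 167∠120.2° V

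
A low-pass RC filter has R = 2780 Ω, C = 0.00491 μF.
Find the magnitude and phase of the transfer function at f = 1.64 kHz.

Step 1 — Angular frequency: ω = 2π·1640 = 1.03e+04 rad/s.
Step 2 — Transfer function: H(jω) = 1/(1 + jωRC).
Step 3 — Denominator: 1 + jωRC = 1 + j·1.03e+04·2780·4.91e-09 = 1 + j0.1407.
Step 4 — H = 0.9806 - j0.1379.
Step 5 — Magnitude: |H| = 0.9903 (-0.1 dB); phase: φ = -8.0°.

|H| = 0.9903 (-0.1 dB), φ = -8.0°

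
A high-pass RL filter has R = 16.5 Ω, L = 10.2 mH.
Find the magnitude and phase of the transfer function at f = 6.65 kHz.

Step 1 — Angular frequency: ω = 2π·6650 = 4.178e+04 rad/s.
Step 2 — Transfer function: H(jω) = jωL/(R + jωL).
Step 3 — Numerator jωL = j·426.2; denominator R + jωL = 16.5 + j426.2.
Step 4 — H = 0.9985 + j0.03866.
Step 5 — Magnitude: |H| = 0.9993 (-0.0 dB); phase: φ = 2.2°.

|H| = 0.9993 (-0.0 dB), φ = 2.2°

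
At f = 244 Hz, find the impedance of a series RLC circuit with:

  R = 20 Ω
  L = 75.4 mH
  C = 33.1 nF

Step 1 — Angular frequency: ω = 2π·f = 2π·244 = 1533 rad/s.
Step 2 — Component impedances:
  R: Z = R = 20 Ω
  L: Z = jωL = j·1533·0.0754 = 0 + j115.6 Ω
  C: Z = 1/(jωC) = -j/(ω·C) = 0 - j1.971e+04 Ω
Step 3 — Series combination: Z_total = R + L + C = 20 - j1.959e+04 Ω = 1.959e+04∠-89.9° Ω.

Z = 20 - j1.959e+04 Ω = 1.959e+04∠-89.9° Ω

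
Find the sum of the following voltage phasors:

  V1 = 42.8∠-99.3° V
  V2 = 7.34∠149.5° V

Step 1 — Convert each phasor to rectangular form:
  V1 = 42.8·(cos(-99.3°) + j·sin(-99.3°)) = -6.917 - j42.24 V
  V2 = 7.34·(cos(149.5°) + j·sin(149.5°)) = -6.324 + j3.725 V
Step 2 — Sum components: V_total = -13.24 - j38.51 V.
Step 3 — Convert to polar: |V_total| = 40.72 V, ∠V_total = -109.0°.

V_total = 40.72∠-109.0° V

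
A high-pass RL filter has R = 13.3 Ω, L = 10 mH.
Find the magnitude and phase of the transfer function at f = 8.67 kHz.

Step 1 — Angular frequency: ω = 2π·8670 = 5.448e+04 rad/s.
Step 2 — Transfer function: H(jω) = jωL/(R + jωL).
Step 3 — Numerator jωL = j·544.8; denominator R + jωL = 13.3 + j544.8.
Step 4 — H = 0.9994 + j0.0244.
Step 5 — Magnitude: |H| = 0.9997 (-0.0 dB); phase: φ = 1.4°.

|H| = 0.9997 (-0.0 dB), φ = 1.4°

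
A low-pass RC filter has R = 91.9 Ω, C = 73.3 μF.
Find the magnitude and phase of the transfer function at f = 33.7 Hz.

Step 1 — Angular frequency: ω = 2π·33.7 = 211.7 rad/s.
Step 2 — Transfer function: H(jω) = 1/(1 + jωRC).
Step 3 — Denominator: 1 + jωRC = 1 + j·211.7·91.9·7.33e-05 = 1 + j1.426.
Step 4 — H = 0.3295 - j0.47.
Step 5 — Magnitude: |H| = 0.5741 (-4.8 dB); phase: φ = -55.0°.

|H| = 0.5741 (-4.8 dB), φ = -55.0°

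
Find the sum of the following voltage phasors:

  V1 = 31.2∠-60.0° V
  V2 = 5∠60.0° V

Step 1 — Convert each phasor to rectangular form:
  V1 = 31.2·(cos(-60.0°) + j·sin(-60.0°)) = 15.6 - j27.02 V
  V2 = 5·(cos(60.0°) + j·sin(60.0°)) = 2.5 + j4.33 V
Step 2 — Sum components: V_total = 18.1 - j22.69 V.
Step 3 — Convert to polar: |V_total| = 29.02 V, ∠V_total = -51.4°.

V_total = 29.02∠-51.4° V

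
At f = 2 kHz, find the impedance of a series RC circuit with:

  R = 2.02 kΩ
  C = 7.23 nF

Step 1 — Angular frequency: ω = 2π·f = 2π·2000 = 1.257e+04 rad/s.
Step 2 — Component impedances:
  R: Z = R = 2020 Ω
  C: Z = 1/(jωC) = -j/(ω·C) = 0 - j1.101e+04 Ω
Step 3 — Series combination: Z_total = R + C = 2020 - j1.101e+04 Ω = 1.119e+04∠-79.6° Ω.

Z = 2020 - j1.101e+04 Ω = 1.119e+04∠-79.6° Ω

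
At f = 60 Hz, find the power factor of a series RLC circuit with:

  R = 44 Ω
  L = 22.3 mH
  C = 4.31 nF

Step 1 — Angular frequency: ω = 2π·f = 2π·60 = 377 rad/s.
Step 2 — Component impedances:
  R: Z = R = 44 Ω
  L: Z = jωL = j·377·0.0223 = 0 + j8.407 Ω
  C: Z = 1/(jωC) = -j/(ω·C) = 0 - j6.154e+05 Ω
Step 3 — Series combination: Z_total = R + L + C = 44 - j6.154e+05 Ω = 6.154e+05∠-90.0° Ω.
Step 4 — Power factor: PF = cos(φ) = Re(Z)/|Z| = 44/6.1544e+05 = 7.149e-05.
Step 5 — Type: Im(Z) = -6.154e+05 ⇒ leading (phase φ = -90.0°).

PF = 7.149e-05 (leading, φ = -90.0°)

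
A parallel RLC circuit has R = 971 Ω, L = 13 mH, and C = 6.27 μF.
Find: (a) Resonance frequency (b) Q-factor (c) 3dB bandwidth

Step 1 — Resonance: ω₀ = 1/√(LC) = 1/√(0.013·6.27e-06) = 3503 rad/s.
Step 2 — f₀ = ω₀/(2π) = 557.5 Hz.
Step 3 — Parallel Q: Q = R/(ω₀L) = 971/(3503·0.013) = 21.32.
Step 4 — Bandwidth: Δω = ω₀/Q = 164.3 rad/s; BW = Δω/(2π) = 26.14 Hz.

(a) f₀ = 557.5 Hz  (b) Q = 21.32  (c) BW = 26.14 Hz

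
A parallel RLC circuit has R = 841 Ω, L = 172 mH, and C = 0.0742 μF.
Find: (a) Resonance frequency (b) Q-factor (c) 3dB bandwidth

Step 1 — Resonance: ω₀ = 1/√(LC) = 1/√(0.172·7.42e-08) = 8852 rad/s.
Step 2 — f₀ = ω₀/(2π) = 1409 Hz.
Step 3 — Parallel Q: Q = R/(ω₀L) = 841/(8852·0.172) = 0.5524.
Step 4 — Bandwidth: Δω = ω₀/Q = 1.603e+04 rad/s; BW = Δω/(2π) = 2550 Hz.

(a) f₀ = 1409 Hz  (b) Q = 0.5524  (c) BW = 2550 Hz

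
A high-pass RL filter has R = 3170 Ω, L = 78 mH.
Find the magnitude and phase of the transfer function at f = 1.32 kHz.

Step 1 — Angular frequency: ω = 2π·1320 = 8294 rad/s.
Step 2 — Transfer function: H(jω) = jωL/(R + jωL).
Step 3 — Numerator jωL = j·646.9; denominator R + jωL = 3170 + j646.9.
Step 4 — H = 0.03998 + j0.1959.
Step 5 — Magnitude: |H| = 0.2 (-14.0 dB); phase: φ = 78.5°.

|H| = 0.2 (-14.0 dB), φ = 78.5°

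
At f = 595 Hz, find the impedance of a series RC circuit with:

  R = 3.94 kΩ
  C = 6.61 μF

Step 1 — Angular frequency: ω = 2π·f = 2π·595 = 3738 rad/s.
Step 2 — Component impedances:
  R: Z = R = 3940 Ω
  C: Z = 1/(jωC) = -j/(ω·C) = 0 - j40.47 Ω
Step 3 — Series combination: Z_total = R + C = 3940 - j40.47 Ω = 3940∠-0.6° Ω.

Z = 3940 - j40.47 Ω = 3940∠-0.6° Ω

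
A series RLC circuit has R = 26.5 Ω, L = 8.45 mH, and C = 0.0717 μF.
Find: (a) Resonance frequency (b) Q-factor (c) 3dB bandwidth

Step 1 — Resonance: ω₀ = 1/√(LC) = 1/√(0.00845·7.17e-08) = 4.063e+04 rad/s.
Step 2 — f₀ = ω₀/(2π) = 6466 Hz.
Step 3 — Series Q: Q = ω₀L/R = 4.063e+04·0.00845/26.5 = 12.95.
Step 4 — Bandwidth: Δω = ω₀/Q = 3136 rad/s; BW = Δω/(2π) = 499.1 Hz.

(a) f₀ = 6466 Hz  (b) Q = 12.95  (c) BW = 499.1 Hz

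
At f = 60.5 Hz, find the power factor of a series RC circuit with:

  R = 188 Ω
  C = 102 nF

Step 1 — Angular frequency: ω = 2π·f = 2π·60.5 = 380.1 rad/s.
Step 2 — Component impedances:
  R: Z = R = 188 Ω
  C: Z = 1/(jωC) = -j/(ω·C) = 0 - j2.579e+04 Ω
Step 3 — Series combination: Z_total = R + C = 188 - j2.579e+04 Ω = 2.579e+04∠-89.6° Ω.
Step 4 — Power factor: PF = cos(φ) = Re(Z)/|Z| = 188/25791 = 0.007289.
Step 5 — Type: Im(Z) = -2.579e+04 ⇒ leading (phase φ = -89.6°).

PF = 0.007289 (leading, φ = -89.6°)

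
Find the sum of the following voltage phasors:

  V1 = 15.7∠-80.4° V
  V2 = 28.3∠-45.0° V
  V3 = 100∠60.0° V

Step 1 — Convert each phasor to rectangular form:
  V1 = 15.7·(cos(-80.4°) + j·sin(-80.4°)) = 2.618 - j15.48 V
  V2 = 28.3·(cos(-45.0°) + j·sin(-45.0°)) = 20.01 - j20.01 V
  V3 = 100·(cos(60.0°) + j·sin(60.0°)) = 50 + j86.6 V
Step 2 — Sum components: V_total = 72.63 + j51.11 V.
Step 3 — Convert to polar: |V_total| = 88.81 V, ∠V_total = 35.1°.

V_total = 88.81∠35.1° V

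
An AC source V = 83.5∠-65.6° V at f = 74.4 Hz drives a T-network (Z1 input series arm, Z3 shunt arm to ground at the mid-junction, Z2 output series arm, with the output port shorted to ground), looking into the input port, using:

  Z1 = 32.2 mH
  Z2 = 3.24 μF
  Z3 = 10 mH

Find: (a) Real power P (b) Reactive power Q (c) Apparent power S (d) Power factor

Step 1 — Angular frequency: ω = 2π·f = 2π·74.4 = 467.5 rad/s.
Step 2 — Component impedances:
  Z1: Z = jωL = j·467.5·0.0322 = 0 + j15.05 Ω
  Z2: Z = 1/(jωC) = -j/(ω·C) = 0 - j660.2 Ω
  Z3: Z = jωL = j·467.5·0.01 = 0 + j4.675 Ω
Step 3 — With the output port shorted to ground, the output series arm Z2 runs from the junction to ground; the shunt arm Z3 also runs from the junction to ground. They appear in parallel: Z3 || Z2 = 0 + j4.708 Ω.
Step 4 — Series with input arm Z1: Z_in = Z1 + (Z3 || Z2) = 0 + j19.76 Ω = 19.76∠90.0° Ω.
Step 5 — Source phasor: V = 83.5∠-65.6° V = 34.49 - j76.04 V.
Step 6 — Current: I = V / Z = -3.848 - j1.746 A = 4.226∠-155.6° A.
Step 7 — Complex power: S = V·I* = 0 + j352.8 VA.
Step 8 — Real power: P = Re(S) = 0 W.
Step 9 — Reactive power: Q = Im(S) = 352.8 VAR.
Step 10 — Apparent power: |S| = 352.8 VA.
Step 11 — Power factor: PF = P/|S| = 0 (lagging).

(a) P = 0 W  (b) Q = 352.8 VAR  (c) S = 352.8 VA  (d) PF = 0 (lagging)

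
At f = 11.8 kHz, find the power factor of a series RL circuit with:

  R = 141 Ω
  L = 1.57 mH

Step 1 — Angular frequency: ω = 2π·f = 2π·1.18e+04 = 7.414e+04 rad/s.
Step 2 — Component impedances:
  R: Z = R = 141 Ω
  L: Z = jωL = j·7.414e+04·0.00157 = 0 + j116.4 Ω
Step 3 — Series combination: Z_total = R + L = 141 + j116.4 Ω = 182.8∠39.5° Ω.
Step 4 — Power factor: PF = cos(φ) = Re(Z)/|Z| = 141/182.84 = 0.7712.
Step 5 — Type: Im(Z) = 116.4 ⇒ lagging (phase φ = 39.5°).

PF = 0.7712 (lagging, φ = 39.5°)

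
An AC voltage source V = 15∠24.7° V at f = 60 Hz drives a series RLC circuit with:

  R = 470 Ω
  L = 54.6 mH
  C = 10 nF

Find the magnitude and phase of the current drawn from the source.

Step 1 — Angular frequency: ω = 2π·f = 2π·60 = 377 rad/s.
Step 2 — Component impedances:
  R: Z = R = 470 Ω
  L: Z = jωL = j·377·0.0546 = 0 + j20.58 Ω
  C: Z = 1/(jωC) = -j/(ω·C) = 0 - j2.653e+05 Ω
Step 3 — Series combination: Z_total = R + L + C = 470 - j2.652e+05 Ω = 2.652e+05∠-89.9° Ω.
Step 4 — Source phasor: V = 15∠24.7° V = 13.63 + j6.268 V.
Step 5 — Ohm's law: I = V / Z_total = (13.63 + j6.268) / (470 - j2.652e+05) = -2.354e-05 + j5.142e-05 A.
Step 6 — Convert to polar: |I| = 5.655e-05 A, ∠I = 114.6°.

I = 5.655e-05∠114.6° A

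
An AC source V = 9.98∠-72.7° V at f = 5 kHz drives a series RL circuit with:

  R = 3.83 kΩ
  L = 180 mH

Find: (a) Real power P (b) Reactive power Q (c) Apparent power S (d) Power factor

Step 1 — Angular frequency: ω = 2π·f = 2π·5000 = 3.142e+04 rad/s.
Step 2 — Component impedances:
  R: Z = R = 3830 Ω
  L: Z = jωL = j·3.142e+04·0.18 = 0 + j5655 Ω
Step 3 — Series combination: Z_total = R + L = 3830 + j5655 Ω = 6830∠55.9° Ω.
Step 4 — Source phasor: V = 9.98∠-72.7° V = 2.968 - j9.529 V.
Step 5 — Current: I = V / Z = -0.0009114 - j0.001142 A = 0.001461∠-128.6° A.
Step 6 — Complex power: S = V·I* = 0.008178 + j0.01207 VA.
Step 7 — Real power: P = Re(S) = 0.008178 W.
Step 8 — Reactive power: Q = Im(S) = 0.01207 VAR.
Step 9 — Apparent power: |S| = 0.01458 VA.
Step 10 — Power factor: PF = P/|S| = 0.5608 (lagging).

(a) P = 0.008178 W  (b) Q = 0.01207 VAR  (c) S = 0.01458 VA  (d) PF = 0.5608 (lagging)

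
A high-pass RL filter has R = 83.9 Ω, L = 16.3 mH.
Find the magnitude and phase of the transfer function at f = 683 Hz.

Step 1 — Angular frequency: ω = 2π·683 = 4291 rad/s.
Step 2 — Transfer function: H(jω) = jωL/(R + jωL).
Step 3 — Numerator jωL = j·69.95; denominator R + jωL = 83.9 + j69.95.
Step 4 — H = 0.4101 + j0.4918.
Step 5 — Magnitude: |H| = 0.6404 (-3.9 dB); phase: φ = 50.2°.

|H| = 0.6404 (-3.9 dB), φ = 50.2°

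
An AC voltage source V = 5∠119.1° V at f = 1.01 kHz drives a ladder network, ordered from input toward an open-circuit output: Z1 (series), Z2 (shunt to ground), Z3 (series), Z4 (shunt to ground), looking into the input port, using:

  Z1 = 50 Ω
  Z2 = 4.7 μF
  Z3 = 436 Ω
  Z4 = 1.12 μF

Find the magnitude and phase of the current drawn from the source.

Step 1 — Angular frequency: ω = 2π·f = 2π·1010 = 6346 rad/s.
Step 2 — Component impedances:
  Z1: Z = R = 50 Ω
  Z2: Z = 1/(jωC) = -j/(ω·C) = 0 - j33.53 Ω
  Z3: Z = R = 436 Ω
  Z4: Z = 1/(jωC) = -j/(ω·C) = 0 - j140.7 Ω
Step 3 — Ladder network (open output): work backward from the far end, alternating series and parallel combinations. Z_in = 52.22 - j32.64 Ω = 61.58∠-32.0° Ω.
Step 4 — Source phasor: V = 5∠119.1° V = -2.432 + j4.369 V.
Step 5 — Ohm's law: I = V / Z_total = (-2.432 + j4.369) / (52.22 - j32.64) = -0.07108 + j0.03923 A.
Step 6 — Convert to polar: |I| = 0.08119 A, ∠I = 151.1°.

I = 0.08119∠151.1° A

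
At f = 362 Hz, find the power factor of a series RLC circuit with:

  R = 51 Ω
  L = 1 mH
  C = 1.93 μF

Step 1 — Angular frequency: ω = 2π·f = 2π·362 = 2275 rad/s.
Step 2 — Component impedances:
  R: Z = R = 51 Ω
  L: Z = jωL = j·2275·0.001 = 0 + j2.275 Ω
  C: Z = 1/(jωC) = -j/(ω·C) = 0 - j227.8 Ω
Step 3 — Series combination: Z_total = R + L + C = 51 - j225.5 Ω = 231.2∠-77.3° Ω.
Step 4 — Power factor: PF = cos(φ) = Re(Z)/|Z| = 51/231.2 = 0.2206.
Step 5 — Type: Im(Z) = -225.5 ⇒ leading (phase φ = -77.3°).

PF = 0.2206 (leading, φ = -77.3°)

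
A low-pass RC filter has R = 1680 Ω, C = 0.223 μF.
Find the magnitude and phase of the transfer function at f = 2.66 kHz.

Step 1 — Angular frequency: ω = 2π·2660 = 1.671e+04 rad/s.
Step 2 — Transfer function: H(jω) = 1/(1 + jωRC).
Step 3 — Denominator: 1 + jωRC = 1 + j·1.671e+04·1680·2.23e-07 = 1 + j6.261.
Step 4 — H = 0.02487 - j0.1557.
Step 5 — Magnitude: |H| = 0.1577 (-16.0 dB); phase: φ = -80.9°.

|H| = 0.1577 (-16.0 dB), φ = -80.9°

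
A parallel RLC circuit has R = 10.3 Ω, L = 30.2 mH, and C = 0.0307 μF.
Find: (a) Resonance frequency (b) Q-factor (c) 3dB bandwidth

Step 1 — Resonance: ω₀ = 1/√(LC) = 1/√(0.0302·3.07e-08) = 3.284e+04 rad/s.
Step 2 — f₀ = ω₀/(2π) = 5227 Hz.
Step 3 — Parallel Q: Q = R/(ω₀L) = 10.3/(3.284e+04·0.0302) = 0.01038.
Step 4 — Bandwidth: Δω = ω₀/Q = 3.162e+06 rad/s; BW = Δω/(2π) = 5.033e+05 Hz.

(a) f₀ = 5227 Hz  (b) Q = 0.01038  (c) BW = 5.033e+05 Hz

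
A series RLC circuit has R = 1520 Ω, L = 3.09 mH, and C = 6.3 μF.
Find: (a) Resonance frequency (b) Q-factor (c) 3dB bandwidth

Step 1 — Resonance condition Im(Z)=0 gives ω₀ = 1/√(LC).
Step 2 — ω₀ = 1/√(0.00309·6.3e-06) = 7167 rad/s.
Step 3 — f₀ = ω₀/(2π) = 1141 Hz.
Step 4 — Series Q: Q = ω₀L/R = 7167·0.00309/1520 = 0.01457.
Step 5 — 3dB bandwidth: Δω = ω₀/Q = 4.919e+05 rad/s; BW = Δω/(2π) = 7.829e+04 Hz.

(a) f₀ = 1141 Hz  (b) Q = 0.01457  (c) BW = 7.829e+04 Hz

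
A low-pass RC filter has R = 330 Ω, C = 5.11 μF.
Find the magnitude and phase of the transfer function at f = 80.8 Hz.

Step 1 — Angular frequency: ω = 2π·80.8 = 507.7 rad/s.
Step 2 — Transfer function: H(jω) = 1/(1 + jωRC).
Step 3 — Denominator: 1 + jωRC = 1 + j·507.7·330·5.11e-06 = 1 + j0.8561.
Step 4 — H = 0.5771 - j0.494.
Step 5 — Magnitude: |H| = 0.7596 (-2.4 dB); phase: φ = -40.6°.

|H| = 0.7596 (-2.4 dB), φ = -40.6°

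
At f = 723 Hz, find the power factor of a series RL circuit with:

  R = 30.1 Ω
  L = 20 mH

Step 1 — Angular frequency: ω = 2π·f = 2π·723 = 4543 rad/s.
Step 2 — Component impedances:
  R: Z = R = 30.1 Ω
  L: Z = jωL = j·4543·0.02 = 0 + j90.85 Ω
Step 3 — Series combination: Z_total = R + L = 30.1 + j90.85 Ω = 95.71∠71.7° Ω.
Step 4 — Power factor: PF = cos(φ) = Re(Z)/|Z| = 30.1/95.71 = 0.3145.
Step 5 — Type: Im(Z) = 90.85 ⇒ lagging (phase φ = 71.7°).

PF = 0.3145 (lagging, φ = 71.7°)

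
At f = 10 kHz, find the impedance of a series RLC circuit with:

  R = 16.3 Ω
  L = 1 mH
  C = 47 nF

Step 1 — Angular frequency: ω = 2π·f = 2π·1e+04 = 6.283e+04 rad/s.
Step 2 — Component impedances:
  R: Z = R = 16.3 Ω
  L: Z = jωL = j·6.283e+04·0.001 = 0 + j62.83 Ω
  C: Z = 1/(jωC) = -j/(ω·C) = 0 - j338.6 Ω
Step 3 — Series combination: Z_total = R + L + C = 16.3 - j275.8 Ω = 276.3∠-86.6° Ω.

Z = 16.3 - j275.8 Ω = 276.3∠-86.6° Ω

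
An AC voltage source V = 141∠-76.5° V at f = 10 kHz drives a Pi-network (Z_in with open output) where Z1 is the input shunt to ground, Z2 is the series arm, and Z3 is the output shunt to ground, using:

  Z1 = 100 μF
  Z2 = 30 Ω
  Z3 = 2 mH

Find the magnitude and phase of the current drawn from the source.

Step 1 — Angular frequency: ω = 2π·f = 2π·1e+04 = 6.283e+04 rad/s.
Step 2 — Component impedances:
  Z1: Z = 1/(jωC) = -j/(ω·C) = 0 - j0.1592 Ω
  Z2: Z = R = 30 Ω
  Z3: Z = jωL = j·6.283e+04·0.002 = 0 + j125.7 Ω
Step 3 — With open output, the series arm Z2 and the output shunt Z3 appear in series to ground: Z2 + Z3 = 30 + j125.7 Ω.
Step 4 — Parallel with input shunt Z1: Z_in = Z1 || (Z2 + Z3) = 4.564e-05 - j0.1593 Ω = 0.1593∠-90.0° Ω.
Step 5 — Source phasor: V = 141∠-76.5° V = 32.92 - j137.1 V.
Step 6 — Ohm's law: I = V / Z_total = (32.92 - j137.1) / (4.564e-05 - j0.1593) = 860.5 + j206.3 A.
Step 7 — Convert to polar: |I| = 884.9 A, ∠I = 13.5°.

I = 884.9∠13.5° A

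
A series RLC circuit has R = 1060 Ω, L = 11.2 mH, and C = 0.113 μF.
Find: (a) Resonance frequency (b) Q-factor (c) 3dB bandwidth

Step 1 — Resonance: ω₀ = 1/√(LC) = 1/√(0.0112·1.13e-07) = 2.811e+04 rad/s.
Step 2 — f₀ = ω₀/(2π) = 4474 Hz.
Step 3 — Series Q: Q = ω₀L/R = 2.811e+04·0.0112/1060 = 0.297.
Step 4 — Bandwidth: Δω = ω₀/Q = 9.464e+04 rad/s; BW = Δω/(2π) = 1.506e+04 Hz.

(a) f₀ = 4474 Hz  (b) Q = 0.297  (c) BW = 1.506e+04 Hz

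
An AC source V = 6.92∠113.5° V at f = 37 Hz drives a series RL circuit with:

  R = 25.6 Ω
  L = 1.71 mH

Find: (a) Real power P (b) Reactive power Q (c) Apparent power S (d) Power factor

Step 1 — Angular frequency: ω = 2π·f = 2π·37 = 232.5 rad/s.
Step 2 — Component impedances:
  R: Z = R = 25.6 Ω
  L: Z = jωL = j·232.5·0.00171 = 0 + j0.3975 Ω
Step 3 — Series combination: Z_total = R + L = 25.6 + j0.3975 Ω = 25.6∠0.9° Ω.
Step 4 — Source phasor: V = 6.92∠113.5° V = -2.759 + j6.346 V.
Step 5 — Current: I = V / Z = -0.1039 + j0.2495 A = 0.2703∠112.6° A.
Step 6 — Complex power: S = V·I* = 1.87 + j0.02904 VA.
Step 7 — Real power: P = Re(S) = 1.87 W.
Step 8 — Reactive power: Q = Im(S) = 0.02904 VAR.
Step 9 — Apparent power: |S| = 1.87 VA.
Step 10 — Power factor: PF = P/|S| = 0.9999 (lagging).

(a) P = 1.87 W  (b) Q = 0.02904 VAR  (c) S = 1.87 VA  (d) PF = 0.9999 (lagging)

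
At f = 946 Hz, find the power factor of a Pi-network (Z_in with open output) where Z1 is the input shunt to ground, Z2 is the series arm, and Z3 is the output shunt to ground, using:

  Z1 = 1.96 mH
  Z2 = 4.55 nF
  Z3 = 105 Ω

Step 1 — Angular frequency: ω = 2π·f = 2π·946 = 5944 rad/s.
Step 2 — Component impedances:
  Z1: Z = jωL = j·5944·0.00196 = 0 + j11.65 Ω
  Z2: Z = 1/(jωC) = -j/(ω·C) = 0 - j3.698e+04 Ω
  Z3: Z = R = 105 Ω
Step 3 — With open output, the series arm Z2 and the output shunt Z3 appear in series to ground: Z2 + Z3 = 105 - j3.698e+04 Ω.
Step 4 — Parallel with input shunt Z1: Z_in = Z1 || (Z2 + Z3) = 1.043e-05 + j11.65 Ω = 11.65∠90.0° Ω.
Step 5 — Power factor: PF = cos(φ) = Re(Z)/|Z| = 1.043e-05/11.654 = 8.95e-07.
Step 6 — Type: Im(Z) = 11.65 ⇒ lagging (phase φ = 90.0°).

PF = 8.95e-07 (lagging, φ = 90.0°)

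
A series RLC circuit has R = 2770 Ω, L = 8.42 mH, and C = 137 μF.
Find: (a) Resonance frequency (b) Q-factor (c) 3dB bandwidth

Step 1 — Resonance: ω₀ = 1/√(LC) = 1/√(0.00842·0.000137) = 931.1 rad/s.
Step 2 — f₀ = ω₀/(2π) = 148.2 Hz.
Step 3 — Series Q: Q = ω₀L/R = 931.1·0.00842/2770 = 0.00283.
Step 4 — Bandwidth: Δω = ω₀/Q = 3.29e+05 rad/s; BW = Δω/(2π) = 5.236e+04 Hz.

(a) f₀ = 148.2 Hz  (b) Q = 0.00283  (c) BW = 5.236e+04 Hz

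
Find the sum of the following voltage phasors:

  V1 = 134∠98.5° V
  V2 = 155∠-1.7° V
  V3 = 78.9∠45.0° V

Step 1 — Convert each phasor to rectangular form:
  V1 = 134·(cos(98.5°) + j·sin(98.5°)) = -19.81 + j132.5 V
  V2 = 155·(cos(-1.7°) + j·sin(-1.7°)) = 154.9 - j4.598 V
  V3 = 78.9·(cos(45.0°) + j·sin(45.0°)) = 55.79 + j55.79 V
Step 2 — Sum components: V_total = 190.9 + j183.7 V.
Step 3 — Convert to polar: |V_total| = 265 V, ∠V_total = 43.9°.

V_total = 265∠43.9° V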